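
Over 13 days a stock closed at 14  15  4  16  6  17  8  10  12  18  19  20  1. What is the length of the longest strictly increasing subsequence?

Track the smallest tail for each achievable length (strict):
14 → extends → [14]
15 → extends → [14, 15]
4 → replaces 14 → [4, 15]
16 → extends → [4, 15, 16]
6 → replaces 15 → [4, 6, 16]
17 → extends → [4, 6, 16, 17]
8 → replaces 16 → [4, 6, 8, 17]
10 → replaces 17 → [4, 6, 8, 10]
12 → extends → [4, 6, 8, 10, 12]
18 → extends → [4, 6, 8, 10, 12, 18]
19 → extends → [4, 6, 8, 10, 12, 18, 19]
20 → extends → [4, 6, 8, 10, 12, 18, 19, 20]
1 → replaces 4 → [1, 6, 8, 10, 12, 18, 19, 20]
Eight tails, so the longest strictly increasing subsequence has length 8 (e.g. 4, 6, 8, 10, 12, 18, 19, 20).

8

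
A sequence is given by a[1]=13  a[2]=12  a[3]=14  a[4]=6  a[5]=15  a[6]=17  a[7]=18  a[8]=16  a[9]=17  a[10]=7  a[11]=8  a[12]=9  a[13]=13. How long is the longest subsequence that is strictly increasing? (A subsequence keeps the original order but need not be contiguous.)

Track the smallest tail for each achievable length (strict):
13 → extends → [13]
12 → replaces 13 → [12]
14 → extends → [12, 14]
6 → replaces 12 → [6, 14]
15 → extends → [6, 14, 15]
17 → extends → [6, 14, 15, 17]
18 → extends → [6, 14, 15, 17, 18]
16 → replaces 17 → [6, 14, 15, 16, 18]
17 → replaces 18 → [6, 14, 15, 16, 17]
7 → replaces 14 → [6, 7, 15, 16, 17]
8 → replaces 15 → [6, 7, 8, 16, 17]
9 → replaces 16 → [6, 7, 8, 9, 17]
13 → replaces 17 → [6, 7, 8, 9, 13]
Five tails, so the longest strictly increasing subsequence has length 5 (e.g. 13, 14, 15, 17, 18).

5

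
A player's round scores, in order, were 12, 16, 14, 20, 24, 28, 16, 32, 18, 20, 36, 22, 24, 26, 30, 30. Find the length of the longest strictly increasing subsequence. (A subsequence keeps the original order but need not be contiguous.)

Let dp[i] be the length of the longest such subsequence ending at index i:
i:      1  2  3  4  5  6  7  8  9 10 11 12 13 14 15 16
a[i]:  12 16 14 20 24 28 16 32 18 20 36 22 24 26 30 30
dp:     1  2  2  3  4  5  3  6  4  5  7  6  7  8  9  9
Maximum dp value is 9.

9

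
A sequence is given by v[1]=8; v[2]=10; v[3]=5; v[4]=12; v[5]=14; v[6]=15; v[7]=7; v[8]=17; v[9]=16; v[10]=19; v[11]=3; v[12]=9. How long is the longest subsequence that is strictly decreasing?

3

Let dp[i] be the longest strictly decreasing subsequence ending at i:
i:      1  2  3  4  5  6  7  8  9 10 11 12
v[i]:   8 10  5 12 14 15  7 17 16 19  3  9
dp:     1  1  2  1  1  1  2  1  2  1  3  3
Maximum is 3.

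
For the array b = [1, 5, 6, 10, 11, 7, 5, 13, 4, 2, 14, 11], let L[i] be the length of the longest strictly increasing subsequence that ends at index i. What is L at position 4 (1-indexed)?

dp[i] = 1 + max{dp[j] : j<i, b[j]<b[i]} (or 1 if no such j):
i:      1  2  3  4  5  6  7  8  9 10 11 12
b[i]:   1  5  6 10 11  7  5 13  4  2 14 11
dp:     1  2  3  4  5  4  2  6  2  2  7  5
At index 4 the value is 4.

4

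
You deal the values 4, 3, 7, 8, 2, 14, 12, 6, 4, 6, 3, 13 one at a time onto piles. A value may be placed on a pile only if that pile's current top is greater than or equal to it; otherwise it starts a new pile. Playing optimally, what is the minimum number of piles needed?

5

Place each on the leftmost legal pile:
4 → new pile 1 (tops now [4])
3 → pile 1 (tops now [3])
7 → new pile 2 (tops now [3, 7])
8 → new pile 3 (tops now [3, 7, 8])
2 → pile 1 (tops now [2, 7, 8])
14 → new pile 4 (tops now [2, 7, 8, 14])
12 → pile 4 (tops now [2, 7, 8, 12])
6 → pile 2 (tops now [2, 6, 8, 12])
4 → pile 2 (tops now [2, 4, 8, 12])
6 → pile 3 (tops now [2, 4, 6, 12])
3 → pile 2 (tops now [2, 3, 6, 12])
13 → new pile 5 (tops now [2, 3, 6, 12, 13])
Five piles.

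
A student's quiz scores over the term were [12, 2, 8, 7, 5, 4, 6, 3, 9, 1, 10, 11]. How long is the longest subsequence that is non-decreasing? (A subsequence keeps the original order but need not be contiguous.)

Track the smallest tail for each achievable length (allowing ties):
12 → extends → [12]
2 → replaces 12 → [2]
8 → extends → [2, 8]
7 → replaces 8 → [2, 7]
5 → replaces 7 → [2, 5]
4 → replaces 5 → [2, 4]
6 → extends → [2, 4, 6]
3 → replaces 4 → [2, 3, 6]
9 → extends → [2, 3, 6, 9]
1 → replaces 2 → [1, 3, 6, 9]
10 → extends → [1, 3, 6, 9, 10]
11 → extends → [1, 3, 6, 9, 10, 11]
Six tails, so the longest non-decreasing subsequence has length 6 (e.g. 2, 5, 6, 9, 10, 11).

6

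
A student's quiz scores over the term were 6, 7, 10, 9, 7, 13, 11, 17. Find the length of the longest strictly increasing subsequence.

Let dp[i] be the length of the longest such subsequence ending at index i:
i:      1  2  3  4  5  6  7  8
a[i]:   6  7 10  9  7 13 11 17
dp:     1  2  3  3  2  4  4  5
Maximum dp value is 5.

5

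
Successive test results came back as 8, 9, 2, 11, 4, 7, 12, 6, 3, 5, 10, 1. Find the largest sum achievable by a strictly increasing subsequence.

40

Let S[i] be the best sum of a strictly increasing subsequence ending at i:
i:      1  2  3  4  5  6  7  8  9 10 11 12
a[i]:   8  9  2 11  4  7 12  6  3  5 10  1
S:      8 17  2 28  6 13 40 12  5 11 27  1
Maximum is 40 (e.g. 8 + 9 + 11 + 12).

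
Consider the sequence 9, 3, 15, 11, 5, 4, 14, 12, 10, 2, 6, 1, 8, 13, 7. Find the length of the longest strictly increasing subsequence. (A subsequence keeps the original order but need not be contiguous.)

5

Track the smallest tail for each achievable length (strict):
9 → extends → [9]
3 → replaces 9 → [3]
15 → extends → [3, 15]
11 → replaces 15 → [3, 11]
5 → replaces 11 → [3, 5]
4 → replaces 5 → [3, 4]
14 → extends → [3, 4, 14]
12 → replaces 14 → [3, 4, 12]
10 → replaces 12 → [3, 4, 10]
2 → replaces 3 → [2, 4, 10]
6 → replaces 10 → [2, 4, 6]
1 → replaces 2 → [1, 4, 6]
8 → extends → [1, 4, 6, 8]
13 → extends → [1, 4, 6, 8, 13]
7 → replaces 8 → [1, 4, 6, 7, 13]
Five tails, so the longest strictly increasing subsequence has length 5 (e.g. 3, 5, 6, 8, 13).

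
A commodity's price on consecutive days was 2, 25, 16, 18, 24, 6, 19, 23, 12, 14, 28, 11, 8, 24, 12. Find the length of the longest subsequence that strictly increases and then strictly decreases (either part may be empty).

8

inc[i] = longest strictly increasing subsequence ending at i; dec[i] = longest strictly decreasing subsequence starting at i:
i:      1  2  3  4  5  6  7  8  9 10 11 12 13 14 15
a[i]:   2 25 16 18 24  6 19 23 12 14 28 11  8 24 12
inc:    1  2  2  3  4  2  4  5  3  4  6  3  3  6  4
dec:    1  6  4  4  5  1  4  4  3  3  3  2  1  2  1
Best peak at i=5 (value 24): inc=4, dec=5, length 4+5−1 = 8.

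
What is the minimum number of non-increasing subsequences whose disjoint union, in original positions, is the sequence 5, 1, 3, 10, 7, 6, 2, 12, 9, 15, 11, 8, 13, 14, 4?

7

The minimum number of non-increasing subsequences covering a sequence equals the length of its longest strictly increasing subsequence.
LIS length is 7 (e.g. 1, 3, 7, 9, 11, 13, 14), so 7 piles are needed.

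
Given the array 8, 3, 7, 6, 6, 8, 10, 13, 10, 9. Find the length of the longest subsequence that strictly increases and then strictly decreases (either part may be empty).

7

inc[i] = longest strictly increasing subsequence ending at i; dec[i] = longest strictly decreasing subsequence starting at i:
i:      1  2  3  4  5  6  7  8  9 10
a[i]:   8  3  7  6  6  8 10 13 10  9
inc:    1  1  2  2  2  3  4  5  4  4
dec:    3  1  2  1  1  1  2  3  2  1
Best peak at i=8 (value 13): inc=5, dec=3, length 5+3−1 = 7.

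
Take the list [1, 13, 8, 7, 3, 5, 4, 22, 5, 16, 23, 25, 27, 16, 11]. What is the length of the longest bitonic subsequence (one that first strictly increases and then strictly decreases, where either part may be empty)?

10

inc[i] = longest strictly increasing subsequence ending at i; dec[i] = longest strictly decreasing subsequence starting at i:
i:      1  2  3  4  5  6  7  8  9 10 11 12 13 14 15
a[i]:   1 13  8  7  3  5  4 22  5 16 23 25 27 16 11
inc:    1  2  2  2  2  3  3  4  4  5  6  7  8  5  5
dec:    1  5  4  3  1  2  1  3  1  2  3  3  3  2  1
Best peak at i=13 (value 27): inc=8, dec=3, length 8+3−1 = 10.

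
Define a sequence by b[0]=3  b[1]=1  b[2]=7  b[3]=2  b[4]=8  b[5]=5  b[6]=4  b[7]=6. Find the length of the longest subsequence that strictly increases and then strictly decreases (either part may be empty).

5

inc[i] = longest strictly increasing subsequence ending at i; dec[i] = longest strictly decreasing subsequence starting at i:
i:     0 1 2 3 4 5 6 7
b[i]:  3 1 7 2 8 5 4 6
inc:   1 1 2 2 3 3 3 4
dec:   2 1 3 1 3 2 1 1
Best peak at i=4 (value 8): inc=3, dec=3, length 3+3−1 = 5.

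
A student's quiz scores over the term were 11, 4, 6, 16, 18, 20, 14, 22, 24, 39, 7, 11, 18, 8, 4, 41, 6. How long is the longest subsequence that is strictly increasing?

Let dp[i] be the length of the longest such subsequence ending at index i:
i:      1  2  3  4  5  6  7  8  9 10 11 12 13 14 15 16 17
a[i]:  11  4  6 16 18 20 14 22 24 39  7 11 18  8  4 41  6
dp:     1  1  2  3  4  5  3  6  7  8  3  4  5  4  1  9  2
Maximum dp value is 9.

9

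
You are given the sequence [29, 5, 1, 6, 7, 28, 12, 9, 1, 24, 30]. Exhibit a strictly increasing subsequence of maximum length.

Patience tails give the LIS length; then backtrack through the dp parents:
29 → extends → [29]
5 → replaces 29 → [5]
1 → replaces 5 → [1]
6 → extends → [1, 6]
7 → extends → [1, 6, 7]
28 → extends → [1, 6, 7, 28]
12 → replaces 28 → [1, 6, 7, 12]
9 → replaces 12 → [1, 6, 7, 9]
1 → already a tail → [1, 6, 7, 9]
24 → extends → [1, 6, 7, 9, 24]
30 → extends → [1, 6, 7, 9, 24, 30]
Length 6; one witness is 5, 6, 7, 12, 24, 30.

5, 6, 7, 12, 24, 30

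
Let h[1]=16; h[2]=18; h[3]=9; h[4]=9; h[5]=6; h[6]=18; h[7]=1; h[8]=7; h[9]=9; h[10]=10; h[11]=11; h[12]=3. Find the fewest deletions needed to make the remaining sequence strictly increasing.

7

Fewest deletions = n − (longest strictly increasing subsequence).
Patience tails:
16 → extends → [16]
18 → extends → [16, 18]
9 → replaces 16 → [9, 18]
9 → already a tail → [9, 18]
6 → replaces 9 → [6, 18]
18 → already a tail → [6, 18]
1 → replaces 6 → [1, 18]
7 → replaces 18 → [1, 7]
9 → extends → [1, 7, 9]
10 → extends → [1, 7, 9, 10]
11 → extends → [1, 7, 9, 10, 11]
3 → replaces 7 → [1, 3, 9, 10, 11]
Longest strictly increasing subsequence has length 5, so deletions = 12 − 5 = 7.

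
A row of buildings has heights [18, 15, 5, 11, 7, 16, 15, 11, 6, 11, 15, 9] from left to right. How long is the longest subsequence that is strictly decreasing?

Negate each value so 'decreasing' becomes 'increasing', then run patience tails on the negated sequence:
-18 → extends → [-18]
-15 → extends → [-18, -15]
-5 → extends → [-18, -15, -5]
-11 → replaces -5 → [-18, -15, -11]
-7 → extends → [-18, -15, -11, -7]
-16 → replaces -15 → [-18, -16, -11, -7]
-15 → replaces -11 → [-18, -16, -15, -7]
-11 → replaces -7 → [-18, -16, -15, -11]
-6 → extends → [-18, -16, -15, -11, -6]
-11 → already a tail → [-18, -16, -15, -11, -6]
-15 → already a tail → [-18, -16, -15, -11, -6]
-9 → replaces -6 → [-18, -16, -15, -11, -9]
Five tails, so the longest strictly decreasing subsequence of the original has length 5.

5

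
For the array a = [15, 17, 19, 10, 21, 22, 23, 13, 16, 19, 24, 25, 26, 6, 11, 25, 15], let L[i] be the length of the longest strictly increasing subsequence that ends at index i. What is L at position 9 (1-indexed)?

dp[i] = 1 + max{dp[j] : j<i, a[j]<a[i]} (or 1 if no such j):
i:      1  2  3  4  5  6  7  8  9 10 11 12 13 14 15 16 17
a[i]:  15 17 19 10 21 22 23 13 16 19 24 25 26  6 11 25 15
dp:     1  2  3  1  4  5  6  2  3  4  7  8  9  1  2  8  3
At index 9 the value is 3.

3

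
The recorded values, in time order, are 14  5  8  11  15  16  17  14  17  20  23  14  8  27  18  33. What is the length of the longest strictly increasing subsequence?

Track the smallest tail for each achievable length (strict):
14 → extends → [14]
5 → replaces 14 → [5]
8 → extends → [5, 8]
11 → extends → [5, 8, 11]
15 → extends → [5, 8, 11, 15]
16 → extends → [5, 8, 11, 15, 16]
17 → extends → [5, 8, 11, 15, 16, 17]
14 → replaces 15 → [5, 8, 11, 14, 16, 17]
17 → already a tail → [5, 8, 11, 14, 16, 17]
20 → extends → [5, 8, 11, 14, 16, 17, 20]
23 → extends → [5, 8, 11, 14, 16, 17, 20, 23]
14 → already a tail → [5, 8, 11, 14, 16, 17, 20, 23]
8 → already a tail → [5, 8, 11, 14, 16, 17, 20, 23]
27 → extends → [5, 8, 11, 14, 16, 17, 20, 23, 27]
18 → replaces 20 → [5, 8, 11, 14, 16, 17, 18, 23, 27]
33 → extends → [5, 8, 11, 14, 16, 17, 18, 23, 27, 33]
Ten tails, so the longest strictly increasing subsequence has length 10 (e.g. 5, 8, 11, 15, 16, 17, 20, 23, 27, 33).

10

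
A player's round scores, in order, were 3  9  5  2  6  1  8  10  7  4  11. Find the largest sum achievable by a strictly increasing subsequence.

43

Let S[i] be the best sum of a strictly increasing subsequence ending at i:
i:      1  2  3  4  5  6  7  8  9 10 11
a[i]:   3  9  5  2  6  1  8 10  7  4 11
S:      3 12  8  2 14  1 22 32 21  7 43
Maximum is 43 (e.g. 3 + 5 + 6 + 8 + 10 + 11).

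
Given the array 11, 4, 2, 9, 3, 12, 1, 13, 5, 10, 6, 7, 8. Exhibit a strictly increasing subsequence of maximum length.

2, 3, 5, 6, 7, 8

Patience tails give the LIS length; then backtrack through the dp parents:
11 → extends → [11]
4 → replaces 11 → [4]
2 → replaces 4 → [2]
9 → extends → [2, 9]
3 → replaces 9 → [2, 3]
12 → extends → [2, 3, 12]
1 → replaces 2 → [1, 3, 12]
13 → extends → [1, 3, 12, 13]
5 → replaces 12 → [1, 3, 5, 13]
10 → replaces 13 → [1, 3, 5, 10]
6 → replaces 10 → [1, 3, 5, 6]
7 → extends → [1, 3, 5, 6, 7]
8 → extends → [1, 3, 5, 6, 7, 8]
Length 6; one witness is 2, 3, 5, 6, 7, 8.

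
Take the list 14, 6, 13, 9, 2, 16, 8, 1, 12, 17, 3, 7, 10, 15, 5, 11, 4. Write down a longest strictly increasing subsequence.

2, 3, 7, 10, 15

Patience tails give the LIS length; then backtrack through the dp parents:
14 → extends → [14]
6 → replaces 14 → [6]
13 → extends → [6, 13]
9 → replaces 13 → [6, 9]
2 → replaces 6 → [2, 9]
16 → extends → [2, 9, 16]
8 → replaces 9 → [2, 8, 16]
1 → replaces 2 → [1, 8, 16]
12 → replaces 16 → [1, 8, 12]
17 → extends → [1, 8, 12, 17]
3 → replaces 8 → [1, 3, 12, 17]
7 → replaces 12 → [1, 3, 7, 17]
10 → replaces 17 → [1, 3, 7, 10]
15 → extends → [1, 3, 7, 10, 15]
5 → replaces 7 → [1, 3, 5, 10, 15]
11 → replaces 15 → [1, 3, 5, 10, 11]
4 → replaces 5 → [1, 3, 4, 10, 11]
Length 5; one witness is 2, 3, 7, 10, 15.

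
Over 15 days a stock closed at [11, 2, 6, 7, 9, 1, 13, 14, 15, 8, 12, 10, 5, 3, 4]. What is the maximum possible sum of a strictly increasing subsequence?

66

Let S[i] be the best sum of a strictly increasing subsequence ending at i:
i:      1  2  3  4  5  6  7  8  9 10 11 12 13 14 15
a[i]:  11  2  6  7  9  1 13 14 15  8 12 10  5  3  4
S:     11  2  8 15 24  1 37 51 66 23 36 34  7  5  9
Maximum is 66 (e.g. 2 + 6 + 7 + 9 + 13 + 14 + 15).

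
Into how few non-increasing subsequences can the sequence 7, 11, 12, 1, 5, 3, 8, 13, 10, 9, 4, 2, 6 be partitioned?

4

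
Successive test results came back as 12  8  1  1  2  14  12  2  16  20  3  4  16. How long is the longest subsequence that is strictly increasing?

Track the smallest tail for each achievable length (strict):
12 → extends → [12]
8 → replaces 12 → [8]
1 → replaces 8 → [1]
1 → already a tail → [1]
2 → extends → [1, 2]
14 → extends → [1, 2, 14]
12 → replaces 14 → [1, 2, 12]
2 → already a tail → [1, 2, 12]
16 → extends → [1, 2, 12, 16]
20 → extends → [1, 2, 12, 16, 20]
3 → replaces 12 → [1, 2, 3, 16, 20]
4 → replaces 16 → [1, 2, 3, 4, 20]
16 → replaces 20 → [1, 2, 3, 4, 16]
Five tails, so the longest strictly increasing subsequence has length 5 (e.g. 1, 2, 14, 16, 20).

5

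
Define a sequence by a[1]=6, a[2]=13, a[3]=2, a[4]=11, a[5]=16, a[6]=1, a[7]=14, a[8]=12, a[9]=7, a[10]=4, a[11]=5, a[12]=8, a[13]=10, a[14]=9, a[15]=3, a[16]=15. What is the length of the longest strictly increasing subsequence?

Track the smallest tail for each achievable length (strict):
6 → extends → [6]
13 → extends → [6, 13]
2 → replaces 6 → [2, 13]
11 → replaces 13 → [2, 11]
16 → extends → [2, 11, 16]
1 → replaces 2 → [1, 11, 16]
14 → replaces 16 → [1, 11, 14]
12 → replaces 14 → [1, 11, 12]
7 → replaces 11 → [1, 7, 12]
4 → replaces 7 → [1, 4, 12]
5 → replaces 12 → [1, 4, 5]
8 → extends → [1, 4, 5, 8]
10 → extends → [1, 4, 5, 8, 10]
9 → replaces 10 → [1, 4, 5, 8, 9]
3 → replaces 4 → [1, 3, 5, 8, 9]
15 → extends → [1, 3, 5, 8, 9, 15]
Six tails, so the longest strictly increasing subsequence has length 6 (e.g. 2, 4, 5, 8, 10, 15).

6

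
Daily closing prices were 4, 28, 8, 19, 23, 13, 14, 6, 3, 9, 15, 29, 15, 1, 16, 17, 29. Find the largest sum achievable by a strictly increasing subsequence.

116

Let S[i] be the best sum of a strictly increasing subsequence ending at i:
i:       1   2   3   4   5   6   7   8   9  10  11  12  13  14  15  16  17
a[i]:    4  28   8  19  23  13  14   6   3   9  15  29  15   1  16  17  29
S:       4  32  12  31  54  25  39  10   3  21  54  83  54   1  70  87 116
Maximum is 116 (e.g. 4 + 8 + 13 + 14 + 15 + 16 + 17 + 29).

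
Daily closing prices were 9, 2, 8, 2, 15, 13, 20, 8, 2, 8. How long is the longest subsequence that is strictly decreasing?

4

Negate each value so 'decreasing' becomes 'increasing', then run patience tails on the negated sequence:
-9 → extends → [-9]
-2 → extends → [-9, -2]
-8 → replaces -2 → [-9, -8]
-2 → extends → [-9, -8, -2]
-15 → replaces -9 → [-15, -8, -2]
-13 → replaces -8 → [-15, -13, -2]
-20 → replaces -15 → [-20, -13, -2]
-8 → replaces -2 → [-20, -13, -8]
-2 → extends → [-20, -13, -8, -2]
-8 → already a tail → [-20, -13, -8, -2]
Four tails, so the longest strictly decreasing subsequence of the original has length 4.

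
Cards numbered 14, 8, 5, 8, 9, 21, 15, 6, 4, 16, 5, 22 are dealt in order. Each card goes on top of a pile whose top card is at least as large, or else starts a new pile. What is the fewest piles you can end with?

Place each on the leftmost legal pile:
14 → new pile 1 (tops now [14])
8 → pile 1 (tops now [8])
5 → pile 1 (tops now [5])
8 → new pile 2 (tops now [5, 8])
9 → new pile 3 (tops now [5, 8, 9])
21 → new pile 4 (tops now [5, 8, 9, 21])
15 → pile 4 (tops now [5, 8, 9, 15])
6 → pile 2 (tops now [5, 6, 9, 15])
4 → pile 1 (tops now [4, 6, 9, 15])
16 → new pile 5 (tops now [4, 6, 9, 15, 16])
5 → pile 2 (tops now [4, 5, 9, 15, 16])
22 → new pile 6 (tops now [4, 5, 9, 15, 16, 22])
Six piles.

6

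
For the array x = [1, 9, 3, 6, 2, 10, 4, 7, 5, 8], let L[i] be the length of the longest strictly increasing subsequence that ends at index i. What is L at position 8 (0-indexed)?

dp[i] = 1 + max{dp[j] : j<i, x[j]<x[i]} (or 1 if no such j):
i:      0  1  2  3  4  5  6  7  8  9
x[i]:   1  9  3  6  2 10  4  7  5  8
dp:     1  2  2  3  2  4  3  4  4  5
At index 8 the value is 4.

4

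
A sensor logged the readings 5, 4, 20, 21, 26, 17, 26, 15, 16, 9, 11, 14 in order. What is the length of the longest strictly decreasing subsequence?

Let dp[i] be the longest strictly decreasing subsequence ending at i:
i:      1  2  3  4  5  6  7  8  9 10 11 12
a[i]:   5  4 20 21 26 17 26 15 16  9 11 14
dp:     1  2  1  1  1  2  1  3  3  4  4  4
Maximum is 4.

4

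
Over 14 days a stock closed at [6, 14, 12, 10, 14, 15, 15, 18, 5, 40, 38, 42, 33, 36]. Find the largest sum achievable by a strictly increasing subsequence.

Let S[i] be the best sum of a strictly increasing subsequence ending at i:
i:       1   2   3   4   5   6   7   8   9  10  11  12  13  14
a[i]:    6  14  12  10  14  15  15  18   5  40  38  42  33  36
S:       6  20  18  16  32  47  47  65   5 105 103 147  98 134
Maximum is 147 (e.g. 6 + 12 + 14 + 15 + 18 + 40 + 42).

147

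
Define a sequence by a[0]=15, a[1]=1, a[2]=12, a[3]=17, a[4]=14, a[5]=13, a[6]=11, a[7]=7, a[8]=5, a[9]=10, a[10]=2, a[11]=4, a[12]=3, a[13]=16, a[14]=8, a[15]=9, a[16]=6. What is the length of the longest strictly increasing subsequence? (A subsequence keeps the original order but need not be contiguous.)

5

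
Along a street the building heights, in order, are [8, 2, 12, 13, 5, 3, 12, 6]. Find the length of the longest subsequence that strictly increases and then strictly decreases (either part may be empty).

inc[i] = longest strictly increasing subsequence ending at i; dec[i] = longest strictly decreasing subsequence starting at i:
i:      1  2  3  4  5  6  7  8
a[i]:   8  2 12 13  5  3 12  6
inc:    1  1  2  3  2  2  3  3
dec:    3  1  3  3  2  1  2  1
Best peak at i=4 (value 13): inc=3, dec=3, length 3+3−1 = 5.

5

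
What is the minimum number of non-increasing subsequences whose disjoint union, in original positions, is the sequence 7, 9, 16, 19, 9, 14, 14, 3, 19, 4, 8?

4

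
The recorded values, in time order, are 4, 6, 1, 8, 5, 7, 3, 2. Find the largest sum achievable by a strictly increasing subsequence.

Let S[i] be the best sum of a strictly increasing subsequence ending at i:
i:      1  2  3  4  5  6  7  8
a[i]:   4  6  1  8  5  7  3  2
S:      4 10  1 18  9 17  4  3
Maximum is 18 (e.g. 4 + 6 + 8).

18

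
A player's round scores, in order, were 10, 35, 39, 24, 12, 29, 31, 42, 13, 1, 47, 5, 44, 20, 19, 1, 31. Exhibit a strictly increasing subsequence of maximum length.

Patience tails give the LIS length; then backtrack through the dp parents:
10 → extends → [10]
35 → extends → [10, 35]
39 → extends → [10, 35, 39]
24 → replaces 35 → [10, 24, 39]
12 → replaces 24 → [10, 12, 39]
29 → replaces 39 → [10, 12, 29]
31 → extends → [10, 12, 29, 31]
42 → extends → [10, 12, 29, 31, 42]
13 → replaces 29 → [10, 12, 13, 31, 42]
1 → replaces 10 → [1, 12, 13, 31, 42]
47 → extends → [1, 12, 13, 31, 42, 47]
5 → replaces 12 → [1, 5, 13, 31, 42, 47]
44 → replaces 47 → [1, 5, 13, 31, 42, 44]
20 → replaces 31 → [1, 5, 13, 20, 42, 44]
19 → replaces 20 → [1, 5, 13, 19, 42, 44]
1 → already a tail → [1, 5, 13, 19, 42, 44]
31 → replaces 42 → [1, 5, 13, 19, 31, 44]
Length 6; one witness is 10, 24, 29, 31, 42, 47.

10, 24, 29, 31, 42, 47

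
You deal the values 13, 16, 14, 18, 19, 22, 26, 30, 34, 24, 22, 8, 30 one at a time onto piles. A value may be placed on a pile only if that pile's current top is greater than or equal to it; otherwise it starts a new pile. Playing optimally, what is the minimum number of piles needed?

8

Place each on the leftmost legal pile:
13 → new pile 1 (tops now [13])
16 → new pile 2 (tops now [13, 16])
14 → pile 2 (tops now [13, 14])
18 → new pile 3 (tops now [13, 14, 18])
19 → new pile 4 (tops now [13, 14, 18, 19])
22 → new pile 5 (tops now [13, 14, 18, 19, 22])
26 → new pile 6 (tops now [13, 14, 18, 19, 22, 26])
30 → new pile 7 (tops now [13, 14, 18, 19, 22, 26, 30])
34 → new pile 8 (tops now [13, 14, 18, 19, 22, 26, 30, 34])
24 → pile 6 (tops now [13, 14, 18, 19, 22, 24, 30, 34])
22 → pile 5 (tops now [13, 14, 18, 19, 22, 24, 30, 34])
8 → pile 1 (tops now [8, 14, 18, 19, 22, 24, 30, 34])
30 → pile 7 (tops now [8, 14, 18, 19, 22, 24, 30, 34])
Eight piles.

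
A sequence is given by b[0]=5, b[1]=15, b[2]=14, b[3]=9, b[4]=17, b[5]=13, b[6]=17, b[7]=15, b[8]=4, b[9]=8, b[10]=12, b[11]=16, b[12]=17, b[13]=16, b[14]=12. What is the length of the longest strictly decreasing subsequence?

4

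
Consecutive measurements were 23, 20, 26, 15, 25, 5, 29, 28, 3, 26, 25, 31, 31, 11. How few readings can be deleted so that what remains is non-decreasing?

Fewest deletions = n − (longest non-decreasing subsequence).
i:      1  2  3  4  5  6  7  8  9 10 11 12 13 14
a[i]:  23 20 26 15 25  5 29 28  3 26 25 31 31 11
dp:     1  1  2  1  2  1  3  3  1  3  3  4  5  2
max dp = 5, so deletions = 14 − 5 = 9.

9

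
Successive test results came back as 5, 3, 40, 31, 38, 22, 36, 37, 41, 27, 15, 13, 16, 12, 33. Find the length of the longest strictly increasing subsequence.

5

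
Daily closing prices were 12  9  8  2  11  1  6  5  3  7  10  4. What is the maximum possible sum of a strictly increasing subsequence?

Let S[i] be the best sum of a strictly increasing subsequence ending at i:
i:      1  2  3  4  5  6  7  8  9 10 11 12
a[i]:  12  9  8  2 11  1  6  5  3  7 10  4
S:     12  9  8  2 20  1  8  7  5 15 25  9
Maximum is 25 (e.g. 2 + 6 + 7 + 10).

25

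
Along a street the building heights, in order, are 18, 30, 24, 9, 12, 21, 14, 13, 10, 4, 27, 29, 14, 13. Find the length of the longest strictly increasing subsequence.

5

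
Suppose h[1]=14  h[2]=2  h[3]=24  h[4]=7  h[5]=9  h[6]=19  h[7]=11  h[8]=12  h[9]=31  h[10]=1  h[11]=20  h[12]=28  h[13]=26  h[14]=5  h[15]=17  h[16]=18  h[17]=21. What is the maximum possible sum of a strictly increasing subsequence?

Let S[i] be the best sum of a strictly increasing subsequence ending at i:
i:      1  2  3  4  5  6  7  8  9 10 11 12 13 14 15 16 17
h[i]:  14  2 24  7  9 19 11 12 31  1 20 28 26  5 17 18 21
S:     14  2 38  9 18 37 29 41 72  1 61 89 87  7 58 76 97
Maximum is 97 (e.g. 2 + 7 + 9 + 11 + 12 + 17 + 18 + 21).

97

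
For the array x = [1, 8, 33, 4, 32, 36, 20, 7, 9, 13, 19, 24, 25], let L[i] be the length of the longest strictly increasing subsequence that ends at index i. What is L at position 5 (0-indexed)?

4

dp[i] = 1 + max{dp[j] : j<i, x[j]<x[i]} (or 1 if no such j):
i:      0  1  2  3  4  5  6  7  8  9 10 11 12
x[i]:   1  8 33  4 32 36 20  7  9 13 19 24 25
dp:     1  2  3  2  3  4  3  3  4  5  6  7  8
At index 5 the value is 4.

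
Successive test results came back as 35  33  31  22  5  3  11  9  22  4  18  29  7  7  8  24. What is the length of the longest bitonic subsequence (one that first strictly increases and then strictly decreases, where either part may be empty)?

inc[i] = longest strictly increasing subsequence ending at i; dec[i] = longest strictly decreasing subsequence starting at i:
i:      1  2  3  4  5  6  7  8  9 10 11 12 13 14 15 16
a[i]:  35 33 31 22  5  3 11  9 22  4 18 29  7  7  8 24
inc:    1  1  1  1  1  1  2  2  3  2  3  4  3  3  4  5
dec:    7  6  5  4  2  1  3  2  3  1  2  2  1  1  1  1
Best peak at i=1 (value 35): inc=1, dec=7, length 1+7−1 = 7.

7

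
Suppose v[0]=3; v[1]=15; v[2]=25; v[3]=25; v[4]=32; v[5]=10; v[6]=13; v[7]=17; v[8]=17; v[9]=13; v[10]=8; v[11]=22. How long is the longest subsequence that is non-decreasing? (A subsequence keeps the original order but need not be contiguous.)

6

Track the smallest tail for each achievable length (allowing ties):
3 → extends → [3]
15 → extends → [3, 15]
25 → extends → [3, 15, 25]
25 → extends → [3, 15, 25, 25]
32 → extends → [3, 15, 25, 25, 32]
10 → replaces 15 → [3, 10, 25, 25, 32]
13 → replaces 25 → [3, 10, 13, 25, 32]
17 → replaces 25 → [3, 10, 13, 17, 32]
17 → replaces 32 → [3, 10, 13, 17, 17]
13 → replaces 17 → [3, 10, 13, 13, 17]
8 → replaces 10 → [3, 8, 13, 13, 17]
22 → extends → [3, 8, 13, 13, 17, 22]
Six tails, so the longest non-decreasing subsequence has length 6 (e.g. 3, 10, 13, 17, 17, 22).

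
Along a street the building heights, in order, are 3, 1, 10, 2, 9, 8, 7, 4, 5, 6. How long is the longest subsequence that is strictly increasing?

5

Let dp[i] be the length of the longest such subsequence ending at index i:
i:      1  2  3  4  5  6  7  8  9 10
a[i]:   3  1 10  2  9  8  7  4  5  6
dp:     1  1  2  2  3  3  3  3  4  5
Maximum dp value is 5.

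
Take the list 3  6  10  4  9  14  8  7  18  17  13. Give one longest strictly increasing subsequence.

Patience tails give the LIS length; then backtrack through the dp parents:
3 → extends → [3]
6 → extends → [3, 6]
10 → extends → [3, 6, 10]
4 → replaces 6 → [3, 4, 10]
9 → replaces 10 → [3, 4, 9]
14 → extends → [3, 4, 9, 14]
8 → replaces 9 → [3, 4, 8, 14]
7 → replaces 8 → [3, 4, 7, 14]
18 → extends → [3, 4, 7, 14, 18]
17 → replaces 18 → [3, 4, 7, 14, 17]
13 → replaces 14 → [3, 4, 7, 13, 17]
Length 5; one witness is 3, 6, 10, 14, 18.

3, 6, 10, 14, 18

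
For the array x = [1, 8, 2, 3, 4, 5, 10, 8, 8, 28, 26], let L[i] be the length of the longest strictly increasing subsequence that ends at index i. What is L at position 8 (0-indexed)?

dp[i] = 1 + max{dp[j] : j<i, x[j]<x[i]} (or 1 if no such j):
i:      0  1  2  3  4  5  6  7  8  9 10
x[i]:   1  8  2  3  4  5 10  8  8 28 26
dp:     1  2  2  3  4  5  6  6  6  7  7
At index 8 the value is 6.

6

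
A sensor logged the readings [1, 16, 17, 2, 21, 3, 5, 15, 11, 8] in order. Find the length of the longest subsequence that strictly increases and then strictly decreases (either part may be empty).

7

inc[i] = longest strictly increasing subsequence ending at i; dec[i] = longest strictly decreasing subsequence starting at i:
i:      1  2  3  4  5  6  7  8  9 10
a[i]:   1 16 17  2 21  3  5 15 11  8
inc:    1  2  3  2  4  3  4  5  5  5
dec:    1  4  4  1  4  1  1  3  2  1
Best peak at i=5 (value 21): inc=4, dec=4, length 4+4−1 = 7.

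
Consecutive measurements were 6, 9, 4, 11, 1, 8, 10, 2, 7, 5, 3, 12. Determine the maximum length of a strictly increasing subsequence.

4

Track the smallest tail for each achievable length (strict):
6 → extends → [6]
9 → extends → [6, 9]
4 → replaces 6 → [4, 9]
11 → extends → [4, 9, 11]
1 → replaces 4 → [1, 9, 11]
8 → replaces 9 → [1, 8, 11]
10 → replaces 11 → [1, 8, 10]
2 → replaces 8 → [1, 2, 10]
7 → replaces 10 → [1, 2, 7]
5 → replaces 7 → [1, 2, 5]
3 → replaces 5 → [1, 2, 3]
12 → extends → [1, 2, 3, 12]
Four tails, so the longest strictly increasing subsequence has length 4 (e.g. 6, 9, 11, 12).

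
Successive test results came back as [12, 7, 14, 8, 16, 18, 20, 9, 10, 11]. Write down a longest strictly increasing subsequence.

12, 14, 16, 18, 20

Patience tails give the LIS length; then backtrack through the dp parents:
12 → extends → [12]
7 → replaces 12 → [7]
14 → extends → [7, 14]
8 → replaces 14 → [7, 8]
16 → extends → [7, 8, 16]
18 → extends → [7, 8, 16, 18]
20 → extends → [7, 8, 16, 18, 20]
9 → replaces 16 → [7, 8, 9, 18, 20]
10 → replaces 18 → [7, 8, 9, 10, 20]
11 → replaces 20 → [7, 8, 9, 10, 11]
Length 5; one witness is 12, 14, 16, 18, 20.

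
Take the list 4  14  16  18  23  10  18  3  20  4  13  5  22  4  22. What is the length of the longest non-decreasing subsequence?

Track the smallest tail for each achievable length (allowing ties):
4 → extends → [4]
14 → extends → [4, 14]
16 → extends → [4, 14, 16]
18 → extends → [4, 14, 16, 18]
23 → extends → [4, 14, 16, 18, 23]
10 → replaces 14 → [4, 10, 16, 18, 23]
18 → replaces 23 → [4, 10, 16, 18, 18]
3 → replaces 4 → [3, 10, 16, 18, 18]
20 → extends → [3, 10, 16, 18, 18, 20]
4 → replaces 10 → [3, 4, 16, 18, 18, 20]
13 → replaces 16 → [3, 4, 13, 18, 18, 20]
5 → replaces 13 → [3, 4, 5, 18, 18, 20]
22 → extends → [3, 4, 5, 18, 18, 20, 22]
4 → replaces 5 → [3, 4, 4, 18, 18, 20, 22]
22 → extends → [3, 4, 4, 18, 18, 20, 22, 22]
Eight tails, so the longest non-decreasing subsequence has length 8 (e.g. 4, 14, 16, 18, 18, 20, 22, 22).

8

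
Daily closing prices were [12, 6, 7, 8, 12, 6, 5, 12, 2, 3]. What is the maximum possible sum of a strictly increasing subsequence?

33

Let S[i] be the best sum of a strictly increasing subsequence ending at i:
i:      1  2  3  4  5  6  7  8  9 10
a[i]:  12  6  7  8 12  6  5 12  2  3
S:     12  6 13 21 33  6  5 33  2  5
Maximum is 33 (e.g. 6 + 7 + 8 + 12).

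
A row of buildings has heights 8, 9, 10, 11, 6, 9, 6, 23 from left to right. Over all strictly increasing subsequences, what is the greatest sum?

Let S[i] be the best sum of a strictly increasing subsequence ending at i:
i:      1  2  3  4  5  6  7  8
a[i]:   8  9 10 11  6  9  6 23
S:      8 17 27 38  6 17  6 61
Maximum is 61 (e.g. 8 + 9 + 10 + 11 + 23).

61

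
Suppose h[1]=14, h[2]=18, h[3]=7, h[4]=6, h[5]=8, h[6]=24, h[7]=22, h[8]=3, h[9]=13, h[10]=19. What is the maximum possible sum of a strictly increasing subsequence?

Let S[i] be the best sum of a strictly increasing subsequence ending at i:
i:      1  2  3  4  5  6  7  8  9 10
h[i]:  14 18  7  6  8 24 22  3 13 19
S:     14 32  7  6 15 56 54  3 28 51
Maximum is 56 (e.g. 14 + 18 + 24).

56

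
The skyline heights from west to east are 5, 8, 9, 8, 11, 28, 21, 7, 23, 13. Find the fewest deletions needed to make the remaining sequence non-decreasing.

4

Fewest deletions = n − (longest non-decreasing subsequence).
i:      1  2  3  4  5  6  7  8  9 10
a[i]:   5  8  9  8 11 28 21  7 23 13
dp:     1  2  3  3  4  5  5  2  6  5
max dp = 6, so deletions = 10 − 6 = 4.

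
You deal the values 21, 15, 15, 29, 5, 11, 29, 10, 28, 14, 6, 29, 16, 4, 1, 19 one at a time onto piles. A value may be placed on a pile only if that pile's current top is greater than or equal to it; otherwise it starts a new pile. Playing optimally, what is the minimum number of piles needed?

5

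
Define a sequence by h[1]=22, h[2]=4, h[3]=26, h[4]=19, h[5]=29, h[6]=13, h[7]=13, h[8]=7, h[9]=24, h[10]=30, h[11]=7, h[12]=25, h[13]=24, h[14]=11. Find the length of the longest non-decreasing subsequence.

5

Track the smallest tail for each achievable length (allowing ties):
22 → extends → [22]
4 → replaces 22 → [4]
26 → extends → [4, 26]
19 → replaces 26 → [4, 19]
29 → extends → [4, 19, 29]
13 → replaces 19 → [4, 13, 29]
13 → replaces 29 → [4, 13, 13]
7 → replaces 13 → [4, 7, 13]
24 → extends → [4, 7, 13, 24]
30 → extends → [4, 7, 13, 24, 30]
7 → replaces 13 → [4, 7, 7, 24, 30]
25 → replaces 30 → [4, 7, 7, 24, 25]
24 → replaces 25 → [4, 7, 7, 24, 24]
11 → replaces 24 → [4, 7, 7, 11, 24]
Five tails, so the longest non-decreasing subsequence has length 5 (e.g. 4, 13, 13, 24, 30).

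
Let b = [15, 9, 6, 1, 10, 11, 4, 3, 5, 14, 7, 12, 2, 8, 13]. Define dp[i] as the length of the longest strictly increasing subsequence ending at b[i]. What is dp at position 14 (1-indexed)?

dp[i] = 1 + max{dp[j] : j<i, b[j]<b[i]} (or 1 if no such j):
i:      1  2  3  4  5  6  7  8  9 10 11 12 13 14 15
b[i]:  15  9  6  1 10 11  4  3  5 14  7 12  2  8 13
dp:     1  1  1  1  2  3  2  2  3  4  4  5  2  5  6
At index 14 the value is 5.

5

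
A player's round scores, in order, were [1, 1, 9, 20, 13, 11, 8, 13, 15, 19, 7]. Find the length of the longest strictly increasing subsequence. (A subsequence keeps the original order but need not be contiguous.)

6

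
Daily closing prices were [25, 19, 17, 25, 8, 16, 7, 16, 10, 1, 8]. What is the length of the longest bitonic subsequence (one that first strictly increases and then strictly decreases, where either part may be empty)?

6

inc[i] = longest strictly increasing subsequence ending at i; dec[i] = longest strictly decreasing subsequence starting at i:
i:      1  2  3  4  5  6  7  8  9 10 11
a[i]:  25 19 17 25  8 16  7 16 10  1  8
inc:    1  1  1  2  1  2  1  2  2  1  2
dec:    6  5  4  4  3  3  2  3  2  1  1
Best peak at i=1 (value 25): inc=1, dec=6, length 1+6−1 = 6.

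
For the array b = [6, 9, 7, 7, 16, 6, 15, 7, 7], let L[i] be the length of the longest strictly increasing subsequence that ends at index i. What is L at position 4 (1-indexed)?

dp[i] = 1 + max{dp[j] : j<i, b[j]<b[i]} (or 1 if no such j):
i:      1  2  3  4  5  6  7  8  9
b[i]:   6  9  7  7 16  6 15  7  7
dp:     1  2  2  2  3  1  3  2  2
At index 4 the value is 2.

2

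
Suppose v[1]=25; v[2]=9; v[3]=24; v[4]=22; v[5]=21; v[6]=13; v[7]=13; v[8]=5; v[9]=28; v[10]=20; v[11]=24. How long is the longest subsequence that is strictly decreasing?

Negate each value so 'decreasing' becomes 'increasing', then run patience tails on the negated sequence:
-25 → extends → [-25]
-9 → extends → [-25, -9]
-24 → replaces -9 → [-25, -24]
-22 → extends → [-25, -24, -22]
-21 → extends → [-25, -24, -22, -21]
-13 → extends → [-25, -24, -22, -21, -13]
-13 → already a tail → [-25, -24, -22, -21, -13]
-5 → extends → [-25, -24, -22, -21, -13, -5]
-28 → replaces -25 → [-28, -24, -22, -21, -13, -5]
-20 → replaces -13 → [-28, -24, -22, -21, -20, -5]
-24 → already a tail → [-28, -24, -22, -21, -20, -5]
Six tails, so the longest strictly decreasing subsequence of the original has length 6.

6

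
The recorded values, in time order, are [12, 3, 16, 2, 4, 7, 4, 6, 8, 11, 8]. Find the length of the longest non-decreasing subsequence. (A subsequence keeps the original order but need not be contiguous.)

Track the smallest tail for each achievable length (allowing ties):
12 → extends → [12]
3 → replaces 12 → [3]
16 → extends → [3, 16]
2 → replaces 3 → [2, 16]
4 → replaces 16 → [2, 4]
7 → extends → [2, 4, 7]
4 → replaces 7 → [2, 4, 4]
6 → extends → [2, 4, 4, 6]
8 → extends → [2, 4, 4, 6, 8]
11 → extends → [2, 4, 4, 6, 8, 11]
8 → replaces 11 → [2, 4, 4, 6, 8, 8]
Six tails, so the longest non-decreasing subsequence has length 6 (e.g. 3, 4, 4, 6, 8, 11).

6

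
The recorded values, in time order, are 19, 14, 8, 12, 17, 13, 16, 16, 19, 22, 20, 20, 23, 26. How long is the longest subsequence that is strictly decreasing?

Let dp[i] be the longest strictly decreasing subsequence ending at i:
i:      1  2  3  4  5  6  7  8  9 10 11 12 13 14
a[i]:  19 14  8 12 17 13 16 16 19 22 20 20 23 26
dp:     1  2  3  3  2  3  3  3  1  1  2  2  1  1
Maximum is 3.

3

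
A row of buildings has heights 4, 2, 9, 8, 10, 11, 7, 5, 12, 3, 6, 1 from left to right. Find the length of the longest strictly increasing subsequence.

5

Track the smallest tail for each achievable length (strict):
4 → extends → [4]
2 → replaces 4 → [2]
9 → extends → [2, 9]
8 → replaces 9 → [2, 8]
10 → extends → [2, 8, 10]
11 → extends → [2, 8, 10, 11]
7 → replaces 8 → [2, 7, 10, 11]
5 → replaces 7 → [2, 5, 10, 11]
12 → extends → [2, 5, 10, 11, 12]
3 → replaces 5 → [2, 3, 10, 11, 12]
6 → replaces 10 → [2, 3, 6, 11, 12]
1 → replaces 2 → [1, 3, 6, 11, 12]
Five tails, so the longest strictly increasing subsequence has length 5 (e.g. 4, 9, 10, 11, 12).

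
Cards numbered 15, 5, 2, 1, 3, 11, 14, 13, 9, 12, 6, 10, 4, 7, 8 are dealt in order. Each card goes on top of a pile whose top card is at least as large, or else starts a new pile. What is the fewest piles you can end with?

5

Place each on the leftmost legal pile:
15 → new pile 1 (tops now [15])
5 → pile 1 (tops now [5])
2 → pile 1 (tops now [2])
1 → pile 1 (tops now [1])
3 → new pile 2 (tops now [1, 3])
11 → new pile 3 (tops now [1, 3, 11])
14 → new pile 4 (tops now [1, 3, 11, 14])
13 → pile 4 (tops now [1, 3, 11, 13])
9 → pile 3 (tops now [1, 3, 9, 13])
12 → pile 4 (tops now [1, 3, 9, 12])
6 → pile 3 (tops now [1, 3, 6, 12])
10 → pile 4 (tops now [1, 3, 6, 10])
4 → pile 3 (tops now [1, 3, 4, 10])
7 → pile 4 (tops now [1, 3, 4, 7])
8 → new pile 5 (tops now [1, 3, 4, 7, 8])
Five piles.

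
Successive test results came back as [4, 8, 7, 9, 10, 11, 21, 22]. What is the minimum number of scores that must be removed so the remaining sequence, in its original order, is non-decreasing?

Fewest deletions = n − (longest non-decreasing subsequence).
i:      1  2  3  4  5  6  7  8
a[i]:   4  8  7  9 10 11 21 22
dp:     1  2  2  3  4  5  6  7
max dp = 7, so deletions = 8 − 7 = 1.

1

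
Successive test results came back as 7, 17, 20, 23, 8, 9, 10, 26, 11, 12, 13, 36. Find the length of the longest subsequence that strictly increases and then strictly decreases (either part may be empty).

inc[i] = longest strictly increasing subsequence ending at i; dec[i] = longest strictly decreasing subsequence starting at i:
i:      1  2  3  4  5  6  7  8  9 10 11 12
a[i]:   7 17 20 23  8  9 10 26 11 12 13 36
inc:    1  2  3  4  2  3  4  5  5  6  7  8
dec:    1  2  2  2  1  1  1  2  1  1  1  1
Best peak at i=12 (value 36): inc=8, dec=1, length 8+1−1 = 8.

8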